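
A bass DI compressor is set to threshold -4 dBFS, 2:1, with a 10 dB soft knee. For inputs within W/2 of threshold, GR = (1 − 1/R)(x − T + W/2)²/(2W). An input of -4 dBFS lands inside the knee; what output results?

x − T + W/2 = -4 − (-4) + 5 = 5.
GR = (1 − 1/2) × 5² / 20 = 0.5 × 25 / 20 = 0.625 dB.
Output = -4 − 0.625 = -4.625 dBFS.

-4.625 dBFS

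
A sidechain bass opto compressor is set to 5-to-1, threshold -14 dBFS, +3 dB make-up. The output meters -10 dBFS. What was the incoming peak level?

-9 dBFS

Remove make-up: -10 − 3 = -13 dBFS.
The compressed level sits -13 − (-14) = 1 dB over threshold.
Input overshoot = R × output overshoot = 5 dB → input = -14 + 5 = -9 dBFS.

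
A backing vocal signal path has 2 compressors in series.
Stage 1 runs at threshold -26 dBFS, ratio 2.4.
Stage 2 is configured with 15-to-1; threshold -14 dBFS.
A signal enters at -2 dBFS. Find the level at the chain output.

-16 dBFS

Stage 1: 24 dB above -26 dBFS, reduced 2.4:1 to 10 dB above → -16 dBFS.
Stage 2: -16 dBFS ≤ -14 dBFS, so stage 2 doesn't engage; output -16 dBFS.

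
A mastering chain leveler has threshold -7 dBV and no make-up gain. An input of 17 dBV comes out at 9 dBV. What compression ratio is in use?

1.5:1

Input overshoot = 17 − (-7) = 24 dB; output overshoot = 9 − (-7) = 16 dB.
Ratio = 24 / 16 = 1.5.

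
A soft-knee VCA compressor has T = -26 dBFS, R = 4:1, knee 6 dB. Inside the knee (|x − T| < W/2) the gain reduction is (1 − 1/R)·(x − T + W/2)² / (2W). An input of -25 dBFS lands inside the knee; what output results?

-26 dBFS

x − T + W/2 = -25 − (-26) + 3 = 4.
GR = (1 − 1/4) × 4² / 12 = 0.75 × 16 / 12 = 1 dB.
Output = -25 − 1 = -26 dBFS.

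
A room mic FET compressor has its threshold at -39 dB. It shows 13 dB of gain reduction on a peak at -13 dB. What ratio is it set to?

Input overshoot = -13 − (-39) = 26 dB.
Output overshoot = 26 − 13 = 13 dB.
Ratio = input overshoot / output overshoot = 26 / 13 = 2.

2:1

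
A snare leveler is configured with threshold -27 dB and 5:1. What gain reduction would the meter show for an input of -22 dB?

Overshoot = -22 − (-27) = 5 dB.
A 5:1 ratio leaves 1 dB of that excess.
GR = overshoot in − overshoot out = 5 − 1 = 4 dB.

4 dB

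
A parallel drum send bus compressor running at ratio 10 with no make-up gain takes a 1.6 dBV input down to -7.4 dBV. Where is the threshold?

Let T be the threshold. Output overshoot = (input overshoot)/R, so -7.4 − T = (1.6 − T)/10.
10·(-7.4 − T) = 1.6 − T → 9·T = -74 − 1.6 = -75.6.
T = -75.6/9 = -8.4 dBV.

-8.4 dBV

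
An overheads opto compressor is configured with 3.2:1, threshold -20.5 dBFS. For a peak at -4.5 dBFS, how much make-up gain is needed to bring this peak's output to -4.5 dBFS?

The peak compresses to -20.5 + 16/3.2 = -15.5 dBFS.
To reach -4.5 dBFS requires -4.5 − (-15.5) = 11 dB of make-up.

11 dB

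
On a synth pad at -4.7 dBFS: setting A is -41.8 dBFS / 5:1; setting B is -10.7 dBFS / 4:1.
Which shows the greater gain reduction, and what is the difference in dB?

A: 37.1 dB over, compressed to 7.42 dB over, so 29.68 dB of GR.
B: 6 dB over, compressed to 1.5 dB over, so 4.5 dB of GR.
A applies 25.18 dB more gain reduction.

A, by 25.18 dB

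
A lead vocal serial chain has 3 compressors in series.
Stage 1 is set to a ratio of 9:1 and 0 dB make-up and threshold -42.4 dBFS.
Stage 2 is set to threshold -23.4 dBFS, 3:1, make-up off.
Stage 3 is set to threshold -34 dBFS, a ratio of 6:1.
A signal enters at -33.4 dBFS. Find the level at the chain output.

Stage 1: -33.4 dBFS is 9 dB over -42.4 dBFS; at 9:1 that becomes 1 dB over, giving -41.4 dBFS.
Stage 2: below threshold (-41.4 ≤ -23.4); passes unchanged; output -41.4 dBFS.
Stage 3: -41.4 dBFS ≤ -34 dBFS, so stage 3 doesn't engage; output -41.4 dBFS.

-41.4 dBFS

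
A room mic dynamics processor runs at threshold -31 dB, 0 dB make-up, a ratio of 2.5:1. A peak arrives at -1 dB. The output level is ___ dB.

-19 dB

-1 dB sits 30 dB over threshold.
At 2.5:1 the overshoot is divided by 2.5, leaving 12 dB above threshold.
Output = -31 + 12 = -19 dB.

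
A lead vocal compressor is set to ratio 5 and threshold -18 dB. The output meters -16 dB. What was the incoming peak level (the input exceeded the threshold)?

-8 dB

Post-compression overshoot = -16 − (-18) = 2 dB.
Before 5:1 compression the overshoot was 2 × 5 = 10 dB, so input = -18 + 10 = -8 dB.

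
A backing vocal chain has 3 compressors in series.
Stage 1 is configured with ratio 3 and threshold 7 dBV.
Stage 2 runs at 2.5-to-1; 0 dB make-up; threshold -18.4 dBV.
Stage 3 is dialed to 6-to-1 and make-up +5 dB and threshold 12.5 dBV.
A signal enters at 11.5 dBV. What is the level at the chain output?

-2.64 dBV

Stage 1: overshoot 4.5 dB → 4.5/3 = 1.5 dB → 8.5 dBV.
Stage 2: 8.5 dBV is 26.9 dB over -18.4 dBV; at 2.5:1 that becomes 10.76 dB over, giving -7.64 dBV.
Stage 3: -7.64 dBV is at or below the 12.5 dBV threshold — no compression; make-up brings it to -2.64 dBV.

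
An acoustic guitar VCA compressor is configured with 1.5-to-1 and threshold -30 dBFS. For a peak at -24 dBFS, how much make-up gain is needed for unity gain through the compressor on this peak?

The peak compresses to -30 + 6/1.5 = -26 dBFS.
To reach -24 dBFS requires -24 − (-26) = 2 dB of make-up.

2 dB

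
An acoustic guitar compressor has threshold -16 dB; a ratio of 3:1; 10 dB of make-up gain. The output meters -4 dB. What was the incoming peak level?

Before make-up, the level was -4 − 10 = -14 dB.
The compressed level sits -14 − (-16) = 2 dB over threshold.
Input overshoot = R × output overshoot = 6 dB → input = -16 + 6 = -10 dB.

-10 dB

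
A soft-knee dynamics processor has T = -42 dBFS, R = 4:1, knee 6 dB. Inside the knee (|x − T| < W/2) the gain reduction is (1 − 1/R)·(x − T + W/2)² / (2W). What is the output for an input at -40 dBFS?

-41.5625 dBFS

x − T + W/2 = -40 − (-42) + 3 = 5.
GR = (1 − 1/4) × 5² / 12 = 0.75 × 25 / 12 = 1.5625 dB.
Output = -40 − 1.5625 = -41.5625 dBFS.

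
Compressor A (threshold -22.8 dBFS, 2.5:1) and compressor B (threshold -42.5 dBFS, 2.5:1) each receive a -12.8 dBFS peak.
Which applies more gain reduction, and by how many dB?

A: GR = 10 − 10/2.5 = 6 dB.
B: GR = 29.7 − 29.7/2.5 = 17.82 dB.
B applies 11.82 dB more gain reduction.

B, by 11.82 dB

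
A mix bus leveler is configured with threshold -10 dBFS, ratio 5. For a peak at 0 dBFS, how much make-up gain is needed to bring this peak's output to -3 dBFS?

Overshoot 10 dB → 10/5 = 2 dB after compression, so the compressed level is -10 + 2 = -8 dBFS.
Make-up = target − compressed = -3 − (-8) = 5 dB.

5 dB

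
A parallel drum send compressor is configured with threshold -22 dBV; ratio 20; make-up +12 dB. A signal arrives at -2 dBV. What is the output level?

-9 dBV

-2 dBV sits 20 dB over threshold.
20:1 compression reduces that to 20/20 = 1 dB over.
So the level is -22 + 1 = -21 dBV; make-up adds 12 dB, giving -9 dBV.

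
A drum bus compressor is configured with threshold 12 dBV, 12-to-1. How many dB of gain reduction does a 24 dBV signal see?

11 dB

Overshoot = 24 − 12 = 12 dB.
At 12:1, output sits 12/12 = 1 dB above threshold.
Gain reduction = 12 − 1 = 11 dB.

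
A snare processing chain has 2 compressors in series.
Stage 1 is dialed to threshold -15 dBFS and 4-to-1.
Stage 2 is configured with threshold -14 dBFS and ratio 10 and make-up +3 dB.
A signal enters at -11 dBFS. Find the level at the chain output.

-11 dBFS

Stage 1: -11 dBFS is 4 dB over -15 dBFS; at 4:1 that becomes 1 dB over, giving -14 dBFS.
Stage 2: -14 dBFS is at or below the -14 dBFS threshold — no compression; make-up brings it to -11 dBFS.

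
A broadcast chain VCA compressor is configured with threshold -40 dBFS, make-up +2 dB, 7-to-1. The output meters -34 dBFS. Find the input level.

-12 dBFS

Before make-up, the level was -34 − 2 = -36 dBFS.
The compressed level sits -36 − (-40) = 4 dB over threshold.
Undo the ratio: input overshoot = 4 × 7 = 28 dB, giving input = -12 dBFS.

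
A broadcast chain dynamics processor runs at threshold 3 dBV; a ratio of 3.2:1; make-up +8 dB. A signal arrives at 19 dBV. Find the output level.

19 dBV sits 16 dB over threshold.
At 3.2:1 the overshoot is divided by 3.2, leaving 5 dB above threshold.
Output = 3 + 5 = 8 dBV; make-up adds 8 dB, giving 16 dBV.

16 dBV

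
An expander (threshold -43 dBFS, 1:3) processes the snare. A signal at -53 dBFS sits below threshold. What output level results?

-73 dBFS

Below threshold, a 1:3 expander applies gain = (3−1)×(T − x) of attenuation.
(3−1) × 10 = 20 dB, so output = -53 − 20 = -73 dBFS.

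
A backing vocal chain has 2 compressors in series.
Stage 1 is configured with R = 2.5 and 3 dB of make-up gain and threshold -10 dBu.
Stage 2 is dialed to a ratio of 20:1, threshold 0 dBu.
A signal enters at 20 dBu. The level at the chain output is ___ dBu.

Stage 1: 30 dB above -10 dBu, reduced 2.5:1 to 12 dB above → 2 dBu; +3 dB make-up → 5 dBu.
Stage 2: overshoot 5 dB → 5/20 = 0.25 dB → 0.25 dBu.

0.25 dBu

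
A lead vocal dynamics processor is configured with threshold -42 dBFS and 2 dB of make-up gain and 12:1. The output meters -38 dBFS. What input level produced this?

-18 dBFS

Stripping the +2 dB make-up gives -40 dBFS at the gain stage.
Post-compression overshoot = -40 − (-42) = 2 dB.
Input overshoot = R × output overshoot = 24 dB → input = -42 + 24 = -18 dBFS.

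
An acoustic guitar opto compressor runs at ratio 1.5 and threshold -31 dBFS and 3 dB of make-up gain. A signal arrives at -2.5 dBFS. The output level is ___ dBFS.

The input is 28.5 dB above the -31 dBFS threshold.
At 1.5:1 the overshoot is divided by 1.5, leaving 19 dB above threshold.
Output = -31 + 19 = -12 dBFS; make-up adds 3 dB, giving -9 dBFS.

-9 dBFS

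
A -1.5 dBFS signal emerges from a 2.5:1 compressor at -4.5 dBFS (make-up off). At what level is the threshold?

-6.5 dBFS

Input is 5 dB above T (since output overshoot × R = input overshoot: (-4.5 − T)·2.5 = -1.5 − T gives T = -6.5 dBFS).
Check: -6.5 + (-1.5 − (-6.5))/2.5 = -6.5 + 2 = -4.5 dBFS. ✓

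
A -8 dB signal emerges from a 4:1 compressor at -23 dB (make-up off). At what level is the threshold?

-28 dB

Let T be the threshold. Output overshoot = (input overshoot)/R, so -23 − T = (-8 − T)/4.
4·(-23 − T) = -8 − T → 3·T = -92 − (-8) = -84.
T = -84/3 = -28 dB.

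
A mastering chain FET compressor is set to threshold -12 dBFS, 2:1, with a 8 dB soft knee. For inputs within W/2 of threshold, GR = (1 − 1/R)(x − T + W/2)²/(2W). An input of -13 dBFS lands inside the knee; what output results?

-13.28125 dBFS

x − T + W/2 = -13 − (-12) + 4 = 3.
GR = (1 − 1/2) × 3² / 16 = 0.5 × 9 / 16 = 0.28125 dB.
Output = -13 − 0.28125 = -13.28125 dBFS.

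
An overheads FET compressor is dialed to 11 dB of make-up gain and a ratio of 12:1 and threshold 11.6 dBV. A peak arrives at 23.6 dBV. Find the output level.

23.6 dBV

23.6 dBV sits 12 dB over threshold.
The 12 dB excess becomes 1 dB after 12:1 reduction.
Output = 11.6 + 1 = 12.6 dBV; make-up adds 11 dB, giving 23.6 dBV.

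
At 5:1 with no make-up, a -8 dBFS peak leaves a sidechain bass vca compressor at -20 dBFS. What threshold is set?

Input is 15 dB above T (since output overshoot × R = input overshoot: (-20 − T)·5 = -8 − T gives T = -23 dBFS).
Check: -23 + (-8 − (-23))/5 = -23 + 3 = -20 dBFS. ✓

-23 dBFS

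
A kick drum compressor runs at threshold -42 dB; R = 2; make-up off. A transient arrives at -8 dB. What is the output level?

The input is 34 dB above the -42 dB threshold.
2:1 compression reduces that to 34/2 = 17 dB over.
So the level is -42 + 17 = -25 dB.

-25 dB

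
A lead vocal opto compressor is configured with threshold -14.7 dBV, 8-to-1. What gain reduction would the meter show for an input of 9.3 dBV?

21 dB

9.3 dBV exceeds the threshold by 24 dB.
A 8:1 ratio leaves 3 dB of that excess.
Gain reduction = 24 − 3 = 21 dB.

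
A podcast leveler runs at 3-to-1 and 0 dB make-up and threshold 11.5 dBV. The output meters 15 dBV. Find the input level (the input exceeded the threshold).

That's 3.5 dB above the 11.5 dBV threshold.
Undo the ratio: input overshoot = 3.5 × 3 = 10.5 dB, giving input = 22 dBV.

22 dBV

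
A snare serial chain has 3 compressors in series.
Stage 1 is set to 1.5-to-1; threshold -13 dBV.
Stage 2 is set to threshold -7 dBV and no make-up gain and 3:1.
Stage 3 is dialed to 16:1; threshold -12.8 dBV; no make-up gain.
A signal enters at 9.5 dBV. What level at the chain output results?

-12.25 dBV

Stage 1: 9.5 dBV is 22.5 dB over -13 dBV; at 1.5:1 that becomes 15 dB over, giving 2 dBV.
Stage 2: 2 dBV is 9 dB over -7 dBV; at 3:1 that becomes 3 dB over, giving -4 dBV.
Stage 3: 8.8 dB above -12.8 dBV, reduced 16:1 to 0.55 dB above → -12.25 dBV.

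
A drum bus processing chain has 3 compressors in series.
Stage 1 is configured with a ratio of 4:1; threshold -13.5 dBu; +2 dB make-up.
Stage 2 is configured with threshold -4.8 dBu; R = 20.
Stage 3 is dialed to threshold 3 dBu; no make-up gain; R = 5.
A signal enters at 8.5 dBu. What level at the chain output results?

Stage 1: 22 dB above -13.5 dBu, reduced 4:1 to 5.5 dB above → -8 dBu; +2 dB make-up → -6 dBu.
Stage 2: -6 dBu ≤ -4.8 dBu, so stage 2 doesn't engage; output -6 dBu.
Stage 3: below threshold (-6 ≤ 3); passes unchanged; output -6 dBu.

-6 dBu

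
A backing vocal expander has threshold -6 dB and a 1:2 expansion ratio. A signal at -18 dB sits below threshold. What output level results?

-30 dB

Undershoot = (-6) − (-18) = 12 dB.
At 1:2, that expands to 24 dB under threshold.
Output = -6 − 24 = -30 dB.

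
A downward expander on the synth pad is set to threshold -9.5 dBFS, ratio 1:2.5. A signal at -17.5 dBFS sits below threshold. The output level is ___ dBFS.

Undershoot = (-9.5) − (-17.5) = 8 dB.
At 1:2.5, that expands to 20 dB under threshold.
Output = -9.5 − 20 = -29.5 dBFS.

-29.5 dBFS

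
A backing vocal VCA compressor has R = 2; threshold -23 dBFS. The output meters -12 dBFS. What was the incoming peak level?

-1 dBFS

The compressed level sits -12 − (-23) = 11 dB over threshold.
Before 2:1 compression the overshoot was 11 × 2 = 22 dB, so input = -23 + 22 = -1 dBFS.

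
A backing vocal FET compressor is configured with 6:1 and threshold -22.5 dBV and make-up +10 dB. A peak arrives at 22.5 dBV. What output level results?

-5 dBV

22.5 dBV sits 45 dB over threshold.
The 45 dB excess becomes 7.5 dB after 6:1 reduction.
So the level is -22.5 + 7.5 = -15 dBV; make-up adds 10 dB, giving -5 dBV.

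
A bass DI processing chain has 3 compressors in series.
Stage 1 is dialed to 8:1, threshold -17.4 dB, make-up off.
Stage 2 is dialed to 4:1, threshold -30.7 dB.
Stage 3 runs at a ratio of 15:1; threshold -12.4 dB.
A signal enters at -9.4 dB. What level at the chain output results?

Stage 1: overshoot 8 dB → 8/8 = 1 dB → -16.4 dB.
Stage 2: overshoot 14.3 dB → 14.3/4 = 3.575 dB → -27.125 dB.
Stage 3: below threshold (-27.125 ≤ -12.4); passes unchanged; output -27.125 dB.

-27.125 dB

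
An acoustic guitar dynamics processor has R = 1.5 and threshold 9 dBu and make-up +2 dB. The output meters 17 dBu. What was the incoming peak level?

18 dBu

Stripping the +2 dB make-up gives 15 dBu at the gain stage.
That's 6 dB above the 9 dBu threshold.
Undo the ratio: input overshoot = 6 × 1.5 = 9 dB, giving input = 18 dBu.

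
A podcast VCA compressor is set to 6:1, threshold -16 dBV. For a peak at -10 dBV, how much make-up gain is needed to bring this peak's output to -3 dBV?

The peak compresses to -16 + 6/6 = -15 dBV.
To reach -3 dBV requires -3 − (-15) = 12 dB of make-up.

12 dB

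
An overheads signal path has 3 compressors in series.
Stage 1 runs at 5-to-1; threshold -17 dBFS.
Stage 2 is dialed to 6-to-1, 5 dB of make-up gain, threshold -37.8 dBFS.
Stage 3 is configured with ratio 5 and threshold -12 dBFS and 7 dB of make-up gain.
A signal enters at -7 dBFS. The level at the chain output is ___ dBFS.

-22 dBFS

Stage 1: 10 dB above -17 dBFS, reduced 5:1 to 2 dB above → -15 dBFS.
Stage 2: -15 dBFS is 22.8 dB over -37.8 dBFS; at 6:1 that becomes 3.8 dB over, giving -34 dBFS; +5 dB make-up → -29 dBFS.
Stage 3: -29 dBFS ≤ -12 dBFS, so stage 3 doesn't engage; make-up brings it to -22 dBFS.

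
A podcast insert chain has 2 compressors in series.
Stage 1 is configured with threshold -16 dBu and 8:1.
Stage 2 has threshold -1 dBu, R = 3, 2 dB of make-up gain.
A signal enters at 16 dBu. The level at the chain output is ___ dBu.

-10 dBu

Stage 1: 16 dBu is 32 dB over -16 dBu; at 8:1 that becomes 4 dB over, giving -12 dBu.
Stage 2: -12 dBu ≤ -1 dBu, so stage 2 doesn't engage; make-up brings it to -10 dBu.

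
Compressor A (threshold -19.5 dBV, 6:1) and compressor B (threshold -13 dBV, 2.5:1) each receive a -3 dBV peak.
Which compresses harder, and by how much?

A, by 7.75 dB

A: overshoot 16.5 dB → output overshoot 2.75 dB → GR 13.75 dB.
B: overshoot 10 dB → output overshoot 4 dB → GR 6 dB.
A reduces 7.75 dB more.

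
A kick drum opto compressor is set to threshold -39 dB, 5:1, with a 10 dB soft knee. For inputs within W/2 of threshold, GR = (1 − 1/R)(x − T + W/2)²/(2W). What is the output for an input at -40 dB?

-40.64 dB

x − T + W/2 = -40 − (-39) + 5 = 4.
GR = (1 − 1/5) × 4² / 20 = 0.8 × 16 / 20 = 0.64 dB.
Output = -40 − 0.64 = -40.64 dB.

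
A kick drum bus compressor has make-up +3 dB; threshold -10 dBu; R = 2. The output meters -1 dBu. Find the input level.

2 dBu

Remove make-up: -1 − 3 = -4 dBu.
Post-compression overshoot = -4 − (-10) = 6 dB.
Undo the ratio: input overshoot = 6 × 2 = 12 dB, giving input = 2 dBu.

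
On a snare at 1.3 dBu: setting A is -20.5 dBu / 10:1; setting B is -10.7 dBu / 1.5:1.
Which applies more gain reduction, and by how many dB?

A, by 15.62 dB

A: overshoot 21.8 dB → output overshoot 2.18 dB → GR 19.62 dB.
B: overshoot 12 dB → output overshoot 8 dB → GR 4 dB.
A reduces 15.62 dB more.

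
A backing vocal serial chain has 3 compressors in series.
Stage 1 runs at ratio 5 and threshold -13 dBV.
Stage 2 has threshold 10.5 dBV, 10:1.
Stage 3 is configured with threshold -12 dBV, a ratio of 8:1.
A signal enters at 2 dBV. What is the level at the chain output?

Stage 1: 2 dBV is 15 dB over -13 dBV; at 5:1 that becomes 3 dB over, giving -10 dBV.
Stage 2: -10 dBV is at or below the 10.5 dBV threshold — no compression; output -10 dBV.
Stage 3: -10 dBV is 2 dB over -12 dBV; at 8:1 that becomes 0.25 dB over, giving -11.75 dBV.

-11.75 dBV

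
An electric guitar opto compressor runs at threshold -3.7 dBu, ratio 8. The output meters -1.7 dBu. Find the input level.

Post-compression overshoot = -1.7 − (-3.7) = 2 dB.
Undo the ratio: input overshoot = 2 × 8 = 16 dB, giving input = 12.3 dBu.

12.3 dBu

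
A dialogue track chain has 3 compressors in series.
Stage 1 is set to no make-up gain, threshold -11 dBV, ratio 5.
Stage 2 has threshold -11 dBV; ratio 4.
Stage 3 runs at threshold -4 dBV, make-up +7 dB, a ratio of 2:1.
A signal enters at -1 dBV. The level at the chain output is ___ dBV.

Stage 1: -1 dBV is 10 dB over -11 dBV; at 5:1 that becomes 2 dB over, giving -9 dBV.
Stage 2: 2 dB above -11 dBV, reduced 4:1 to 0.5 dB above → -10.5 dBV.
Stage 3: -10.5 dBV is at or below the -4 dBV threshold — no compression; make-up brings it to -3.5 dBV.

-3.5 dBV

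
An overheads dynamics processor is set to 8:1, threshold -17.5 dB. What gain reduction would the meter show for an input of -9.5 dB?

7 dB

Overshoot = -9.5 − (-17.5) = 8 dB.
At 8:1, output sits 8/8 = 1 dB above threshold.
Gain reduction = 8 − 1 = 7 dB.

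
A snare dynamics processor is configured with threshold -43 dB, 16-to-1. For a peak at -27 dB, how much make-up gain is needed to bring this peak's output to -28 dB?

The peak compresses to -43 + 16/16 = -42 dB.
To reach -28 dB requires -28 − (-42) = 14 dB of make-up.

14 dB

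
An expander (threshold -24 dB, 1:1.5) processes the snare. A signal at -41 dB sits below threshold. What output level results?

-49.5 dB

Undershoot = (-24) − (-41) = 17 dB.
At 1:1.5, that expands to 25.5 dB under threshold.
Output = -24 − 25.5 = -49.5 dB.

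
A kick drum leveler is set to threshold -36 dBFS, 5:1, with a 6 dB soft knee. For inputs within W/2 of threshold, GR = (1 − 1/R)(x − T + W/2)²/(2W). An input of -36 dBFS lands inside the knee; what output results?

-36.6 dBFS

x − T + W/2 = -36 − (-36) + 3 = 3.
GR = (1 − 1/5) × 3² / 12 = 0.8 × 9 / 12 = 0.6 dB.
Output = -36 − 0.6 = -36.6 dBFS.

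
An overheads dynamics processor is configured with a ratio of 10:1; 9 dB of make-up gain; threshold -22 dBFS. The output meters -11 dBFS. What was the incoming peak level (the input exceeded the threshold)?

Stripping the +9 dB make-up gives -20 dBFS at the gain stage.
The compressed level sits -20 − (-22) = 2 dB over threshold.
Before 10:1 compression the overshoot was 2 × 10 = 20 dB, so input = -22 + 20 = -2 dBFS.

-2 dBFS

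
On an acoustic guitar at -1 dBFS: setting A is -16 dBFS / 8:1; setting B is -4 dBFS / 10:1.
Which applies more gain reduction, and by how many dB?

A: overshoot 15 dB → output overshoot 1.875 dB → GR 13.125 dB.
B: overshoot 3 dB → output overshoot 0.3 dB → GR 2.7 dB.
A applies 10.425 dB more gain reduction.

A, by 10.425 dB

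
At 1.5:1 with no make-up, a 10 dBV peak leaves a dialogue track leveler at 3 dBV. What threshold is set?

-11 dBV

Let T be the threshold. Output overshoot = (input overshoot)/R, so 3 − T = (10 − T)/1.5.
1.5·(3 − T) = 10 − T → 0.5·T = 4.5 − 10 = -5.5.
T = -5.5/0.5 = -11 dBV.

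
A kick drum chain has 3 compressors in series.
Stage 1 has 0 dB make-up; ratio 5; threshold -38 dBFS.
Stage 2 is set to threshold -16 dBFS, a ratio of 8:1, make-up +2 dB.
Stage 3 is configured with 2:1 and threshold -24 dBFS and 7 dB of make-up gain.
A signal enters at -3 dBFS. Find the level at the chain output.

-22 dBFS

Stage 1: 35 dB above -38 dBFS, reduced 5:1 to 7 dB above → -31 dBFS.
Stage 2: -31 dBFS ≤ -16 dBFS, so stage 2 doesn't engage; make-up brings it to -29 dBFS.
Stage 3: below threshold (-29 ≤ -24); passes unchanged; make-up brings it to -22 dBFS.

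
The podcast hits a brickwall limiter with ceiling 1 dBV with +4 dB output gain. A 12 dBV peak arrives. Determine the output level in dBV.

The limiter clamps the peak to its 1 dBV ceiling.
Output gain then adds 4 dB: 1 + 4 = 5 dBV.

5 dBV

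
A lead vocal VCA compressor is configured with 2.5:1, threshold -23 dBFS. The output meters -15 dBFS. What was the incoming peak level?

The compressed level sits -15 − (-23) = 8 dB over threshold.
Before 2.5:1 compression the overshoot was 8 × 2.5 = 20 dB, so input = -23 + 20 = -3 dBFS.

-3 dBFS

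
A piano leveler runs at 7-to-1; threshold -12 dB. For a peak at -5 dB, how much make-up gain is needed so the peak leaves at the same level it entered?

6 dB

The peak compresses to -12 + 7/7 = -11 dB.
To reach -5 dB requires -5 − (-11) = 6 dB of make-up.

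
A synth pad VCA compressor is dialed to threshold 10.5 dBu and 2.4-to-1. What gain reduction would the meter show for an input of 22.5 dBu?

Overshoot = 22.5 − 10.5 = 12 dB.
A 2.4:1 ratio leaves 5 dB of that excess.
So the signal is attenuated by 12 − 5 = 7 dB.

7 dB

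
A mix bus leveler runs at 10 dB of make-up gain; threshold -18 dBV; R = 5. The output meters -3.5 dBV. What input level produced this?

Before make-up, the level was -3.5 − 10 = -13.5 dBV.
That's 4.5 dB above the -18 dBV threshold.
Before 5:1 compression the overshoot was 4.5 × 5 = 22.5 dB, so input = -18 + 22.5 = 4.5 dBV.

4.5 dBV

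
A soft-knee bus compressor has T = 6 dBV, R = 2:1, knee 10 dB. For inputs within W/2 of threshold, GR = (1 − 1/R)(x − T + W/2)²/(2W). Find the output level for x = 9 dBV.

7.4 dBV

x − T + W/2 = 9 − 6 + 5 = 8.
GR = (1 − 1/2) × 8² / 20 = 0.5 × 64 / 20 = 1.6 dB.
Output = 9 − 1.6 = 7.4 dBV.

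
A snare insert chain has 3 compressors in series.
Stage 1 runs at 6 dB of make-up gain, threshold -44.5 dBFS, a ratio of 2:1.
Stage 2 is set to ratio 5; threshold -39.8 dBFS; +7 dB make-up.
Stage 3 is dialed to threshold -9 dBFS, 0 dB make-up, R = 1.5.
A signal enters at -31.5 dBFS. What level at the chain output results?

-31.24 dBFS

Stage 1: overshoot 13 dB → 13/2 = 6.5 dB → -38 dBFS; +6 dB make-up → -32 dBFS.
Stage 2: 7.8 dB above -39.8 dBFS, reduced 5:1 to 1.56 dB above → -38.24 dBFS; +7 dB make-up → -31.24 dBFS.
Stage 3: -31.24 dBFS ≤ -9 dBFS, so stage 3 doesn't engage; output -31.24 dBFS.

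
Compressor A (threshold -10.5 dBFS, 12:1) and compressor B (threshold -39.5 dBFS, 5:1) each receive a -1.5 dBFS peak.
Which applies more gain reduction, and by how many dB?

A: GR = 9 − 9/12 = 8.25 dB.
B: GR = 38 − 38/5 = 30.4 dB.
Difference: 22.15 dB in favour of B.

B, by 22.15 dB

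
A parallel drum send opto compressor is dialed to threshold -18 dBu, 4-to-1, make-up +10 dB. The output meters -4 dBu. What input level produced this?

Stripping the +10 dB make-up gives -14 dBu at the gain stage.
The compressed level sits -14 − (-18) = 4 dB over threshold.
Before 4:1 compression the overshoot was 4 × 4 = 16 dB, so input = -18 + 16 = -2 dBu.

-2 dBu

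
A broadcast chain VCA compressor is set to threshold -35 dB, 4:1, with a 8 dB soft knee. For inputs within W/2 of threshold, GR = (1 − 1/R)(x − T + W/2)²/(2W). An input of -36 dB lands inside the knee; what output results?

-36.421875 dB

x − T + W/2 = -36 − (-35) + 4 = 3.
GR = (1 − 1/4) × 3² / 16 = 0.75 × 9 / 16 = 0.421875 dB.
Output = -36 − 0.421875 = -36.421875 dB.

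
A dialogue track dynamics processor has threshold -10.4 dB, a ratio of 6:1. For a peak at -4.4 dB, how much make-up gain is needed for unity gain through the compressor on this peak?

Overshoot 6 dB → 6/6 = 1 dB after compression, so the compressed level is -10.4 + 1 = -9.4 dB.
Make-up = target − compressed = -4.4 − (-9.4) = 5 dB.

5 dB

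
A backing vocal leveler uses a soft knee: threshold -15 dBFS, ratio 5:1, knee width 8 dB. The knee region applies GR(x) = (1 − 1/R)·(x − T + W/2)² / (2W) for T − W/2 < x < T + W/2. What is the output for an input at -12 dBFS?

x − T + W/2 = -12 − (-15) + 4 = 7.
GR = (1 − 1/5) × 7² / 16 = 0.8 × 49 / 16 = 2.45 dB.
Output = -12 − 2.45 = -14.45 dBFS.

-14.45 dBFS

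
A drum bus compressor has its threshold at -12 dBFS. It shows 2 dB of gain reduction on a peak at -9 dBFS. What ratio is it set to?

Input overshoot = -9 − (-12) = 3 dB.
Output overshoot = 3 − 2 = 1 dB.
Ratio = input overshoot / output overshoot = 3 / 1 = 3.

3:1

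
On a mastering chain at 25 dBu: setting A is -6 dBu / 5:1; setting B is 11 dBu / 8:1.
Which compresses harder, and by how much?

A: overshoot 31 dB → output overshoot 6.2 dB → GR 24.8 dB.
B: overshoot 14 dB → output overshoot 1.75 dB → GR 12.25 dB.
A applies 12.55 dB more gain reduction.

A, by 12.55 dB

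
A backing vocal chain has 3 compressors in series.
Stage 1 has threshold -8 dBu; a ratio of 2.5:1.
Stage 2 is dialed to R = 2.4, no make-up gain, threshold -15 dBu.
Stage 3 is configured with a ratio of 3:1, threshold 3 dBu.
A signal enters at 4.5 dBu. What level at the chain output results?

-10 dBu

Stage 1: overshoot 12.5 dB → 12.5/2.5 = 5 dB → -3 dBu.
Stage 2: overshoot 12 dB → 12/2.4 = 5 dB → -10 dBu.
Stage 3: -10 dBu ≤ 3 dBu, so stage 3 doesn't engage; output -10 dBu.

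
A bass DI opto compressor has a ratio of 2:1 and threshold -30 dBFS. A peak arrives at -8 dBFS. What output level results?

-19 dBFS

-8 dBFS sits 22 dB over threshold.
At 2:1 the overshoot is divided by 2, leaving 11 dB above threshold.
That puts the output at -19 dBFS.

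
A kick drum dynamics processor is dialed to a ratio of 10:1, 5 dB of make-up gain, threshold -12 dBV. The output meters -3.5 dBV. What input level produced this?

23 dBV

Stripping the +5 dB make-up gives -8.5 dBV at the gain stage.
The compressed level sits -8.5 − (-12) = 3.5 dB over threshold.
Input overshoot = R × output overshoot = 35 dB → input = -12 + 35 = 23 dBV.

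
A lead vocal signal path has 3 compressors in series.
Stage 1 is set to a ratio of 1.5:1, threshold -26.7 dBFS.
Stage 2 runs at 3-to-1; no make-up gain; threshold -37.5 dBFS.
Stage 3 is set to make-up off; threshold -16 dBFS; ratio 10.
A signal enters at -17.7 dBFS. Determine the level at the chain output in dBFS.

Stage 1: 9 dB above -26.7 dBFS, reduced 1.5:1 to 6 dB above → -20.7 dBFS.
Stage 2: overshoot 16.8 dB → 16.8/3 = 5.6 dB → -31.9 dBFS.
Stage 3: below threshold (-31.9 ≤ -16); passes unchanged; output -31.9 dBFS.

-31.9 dBFS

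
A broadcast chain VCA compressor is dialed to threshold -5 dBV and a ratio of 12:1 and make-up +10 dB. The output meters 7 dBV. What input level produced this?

19 dBV

Before make-up, the level was 7 − 10 = -3 dBV.
That's 2 dB above the -5 dBV threshold.
Input overshoot = R × output overshoot = 24 dB → input = -5 + 24 = 19 dBV.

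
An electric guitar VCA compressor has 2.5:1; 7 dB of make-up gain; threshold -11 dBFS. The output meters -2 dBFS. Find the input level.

-6 dBFS

Remove make-up: -2 − 7 = -9 dBFS.
Post-compression overshoot = -9 − (-11) = 2 dB.
Undo the ratio: input overshoot = 2 × 2.5 = 5 dB, giving input = -6 dBFS.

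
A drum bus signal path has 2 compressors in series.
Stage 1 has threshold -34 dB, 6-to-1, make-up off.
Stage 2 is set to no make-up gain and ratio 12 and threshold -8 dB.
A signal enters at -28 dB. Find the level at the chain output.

Stage 1: overshoot 6 dB → 6/6 = 1 dB → -33 dB.
Stage 2: below threshold (-33 ≤ -8); passes unchanged; output -33 dB.

-33 dB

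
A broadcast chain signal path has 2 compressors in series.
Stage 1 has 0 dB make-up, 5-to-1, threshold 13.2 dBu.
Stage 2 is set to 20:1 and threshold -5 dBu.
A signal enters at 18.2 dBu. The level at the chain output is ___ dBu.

-4.04 dBu

Stage 1: 18.2 dBu is 5 dB over 13.2 dBu; at 5:1 that becomes 1 dB over, giving 14.2 dBu.
Stage 2: 19.2 dB above -5 dBu, reduced 20:1 to 0.96 dB above → -4.04 dBu.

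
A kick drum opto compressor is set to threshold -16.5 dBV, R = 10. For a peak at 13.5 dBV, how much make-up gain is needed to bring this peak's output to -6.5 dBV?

Overshoot 30 dB → 30/10 = 3 dB after compression, so the compressed level is -16.5 + 3 = -13.5 dBV.
Make-up = target − compressed = -6.5 − (-13.5) = 7 dB.

7 dB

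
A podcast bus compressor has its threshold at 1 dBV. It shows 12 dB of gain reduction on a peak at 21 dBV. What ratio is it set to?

2.5:1

Input overshoot = 21 − 1 = 20 dB.
Output overshoot = 20 − 12 = 8 dB.
Ratio = input overshoot / output overshoot = 20 / 8 = 2.5.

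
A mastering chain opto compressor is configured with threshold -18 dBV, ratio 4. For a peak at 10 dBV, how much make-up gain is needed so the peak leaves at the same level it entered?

21 dB

The peak compresses to -18 + 28/4 = -11 dBV.
To reach 10 dBV requires 10 − (-11) = 21 dB of make-up.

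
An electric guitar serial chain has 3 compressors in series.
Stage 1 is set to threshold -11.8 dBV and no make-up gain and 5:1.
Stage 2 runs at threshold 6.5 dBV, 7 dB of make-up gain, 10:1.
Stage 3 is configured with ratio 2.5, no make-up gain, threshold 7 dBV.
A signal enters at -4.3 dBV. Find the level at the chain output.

Stage 1: -4.3 dBV is 7.5 dB over -11.8 dBV; at 5:1 that becomes 1.5 dB over, giving -10.3 dBV.
Stage 2: -10.3 dBV is at or below the 6.5 dBV threshold — no compression; make-up brings it to -3.3 dBV.
Stage 3: -3.3 dBV ≤ 7 dBV, so stage 3 doesn't engage; output -3.3 dBV.

-3.3 dBV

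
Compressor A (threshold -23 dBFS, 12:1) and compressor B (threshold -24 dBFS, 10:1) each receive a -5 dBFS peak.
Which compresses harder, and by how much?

A: 18 dB over, compressed to 1.5 dB over, so 16.5 dB of GR.
B: 19 dB over, compressed to 1.9 dB over, so 17.1 dB of GR.
B reduces 0.6 dB more.

B, by 0.6 dB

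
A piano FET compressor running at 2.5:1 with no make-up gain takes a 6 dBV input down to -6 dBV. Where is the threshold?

-14 dBV

Gain reduction = 6 − (-6) = 12 dB; output overshoot = GR / (R − 1) = 12 / 1.5 = 8 dB.
Threshold = output − output overshoot = -6 − 8 = -14 dBV.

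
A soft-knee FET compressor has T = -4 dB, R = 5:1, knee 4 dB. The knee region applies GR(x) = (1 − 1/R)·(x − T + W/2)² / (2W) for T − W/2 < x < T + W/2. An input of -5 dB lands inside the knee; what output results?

x − T + W/2 = -5 − (-4) + 2 = 1.
GR = (1 − 1/5) × 1² / 8 = 0.8 × 1 / 8 = 0.1 dB.
Output = -5 − 0.1 = -5.1 dB.

-5.1 dB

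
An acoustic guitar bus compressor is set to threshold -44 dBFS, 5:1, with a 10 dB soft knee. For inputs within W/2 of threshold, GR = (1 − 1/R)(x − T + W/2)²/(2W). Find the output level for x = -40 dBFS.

x − T + W/2 = -40 − (-44) + 5 = 9.
GR = (1 − 1/5) × 9² / 20 = 0.8 × 81 / 20 = 3.24 dB.
Output = -40 − 3.24 = -43.24 dBFS.

-43.24 dBFS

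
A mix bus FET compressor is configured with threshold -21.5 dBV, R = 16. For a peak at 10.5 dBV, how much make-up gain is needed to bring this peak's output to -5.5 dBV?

Without make-up, output = threshold + overshoot/16 = -21.5 + 2 = -19.5 dBV.
Gap to target: 14 dB.

14 dB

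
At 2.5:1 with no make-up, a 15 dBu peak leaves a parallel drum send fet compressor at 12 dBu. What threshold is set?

Let T be the threshold. Output overshoot = (input overshoot)/R, so 12 − T = (15 − T)/2.5.
2.5·(12 − T) = 15 − T → 1.5·T = 30 − 15 = 15.
T = 15/1.5 = 10 dBu.

10 dBu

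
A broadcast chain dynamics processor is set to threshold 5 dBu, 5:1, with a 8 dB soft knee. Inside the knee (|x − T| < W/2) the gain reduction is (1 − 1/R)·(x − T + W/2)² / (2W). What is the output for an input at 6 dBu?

x − T + W/2 = 6 − 5 + 4 = 5.
GR = (1 − 1/5) × 5² / 16 = 0.8 × 25 / 16 = 1.25 dB.
Output = 6 − 1.25 = 4.75 dBu.

4.75 dBu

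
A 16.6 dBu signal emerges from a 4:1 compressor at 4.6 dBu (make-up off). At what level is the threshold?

0.6 dBu

Gain reduction = 16.6 − 4.6 = 12 dB; output overshoot = GR / (R − 1) = 12 / 3 = 4 dB.
Threshold = output − output overshoot = 4.6 − 4 = 0.6 dBu.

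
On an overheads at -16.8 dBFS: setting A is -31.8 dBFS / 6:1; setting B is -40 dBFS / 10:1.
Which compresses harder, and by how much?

A: 15 dB over, compressed to 2.5 dB over, so 12.5 dB of GR.
B: 23.2 dB over, compressed to 2.32 dB over, so 20.88 dB of GR.
Difference: 8.38 dB in favour of B.

B, by 8.38 dB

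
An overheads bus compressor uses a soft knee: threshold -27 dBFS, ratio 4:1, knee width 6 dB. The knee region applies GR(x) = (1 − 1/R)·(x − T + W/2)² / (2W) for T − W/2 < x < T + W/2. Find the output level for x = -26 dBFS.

-27 dBFS

x − T + W/2 = -26 − (-27) + 3 = 4.
GR = (1 − 1/4) × 4² / 12 = 0.75 × 16 / 12 = 1 dB.
Output = -26 − 1 = -27 dBFS.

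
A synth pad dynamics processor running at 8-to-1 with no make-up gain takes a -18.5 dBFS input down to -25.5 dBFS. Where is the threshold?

-26.5 dBFS

Gain reduction = -18.5 − (-25.5) = 7 dB; output overshoot = GR / (R − 1) = 7 / 7 = 1 dB.
Threshold = output − output overshoot = -25.5 − 1 = -26.5 dBFS.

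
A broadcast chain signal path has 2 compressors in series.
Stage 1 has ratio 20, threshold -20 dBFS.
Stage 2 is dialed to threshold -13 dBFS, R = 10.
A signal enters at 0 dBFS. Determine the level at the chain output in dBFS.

Stage 1: 20 dB above -20 dBFS, reduced 20:1 to 1 dB above → -19 dBFS.
Stage 2: -19 dBFS ≤ -13 dBFS, so stage 2 doesn't engage; output -19 dBFS.

-19 dBFS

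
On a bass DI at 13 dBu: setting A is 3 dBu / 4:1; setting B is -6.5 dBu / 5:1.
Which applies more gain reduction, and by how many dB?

B, by 8.1 dB

A: overshoot 10 dB → output overshoot 2.5 dB → GR 7.5 dB.
B: overshoot 19.5 dB → output overshoot 3.9 dB → GR 15.6 dB.
B applies 8.1 dB more gain reduction.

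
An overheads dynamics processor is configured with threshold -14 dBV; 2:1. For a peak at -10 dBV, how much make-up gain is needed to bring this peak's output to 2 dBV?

14 dB

Without make-up, output = threshold + overshoot/2 = -14 + 2 = -12 dBV.
Gap to target: 14 dB.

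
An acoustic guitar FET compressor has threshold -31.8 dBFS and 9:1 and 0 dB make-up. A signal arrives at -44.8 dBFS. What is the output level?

-44.8 dBFS is 13 dB below the -31.8 dBFS threshold, so no gain reduction is applied.
Output = input = -44.8 dBFS.

-44.8 dBFS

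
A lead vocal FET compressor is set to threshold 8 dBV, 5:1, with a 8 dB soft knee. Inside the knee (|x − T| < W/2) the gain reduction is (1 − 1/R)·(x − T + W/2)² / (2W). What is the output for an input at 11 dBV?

x − T + W/2 = 11 − 8 + 4 = 7.
GR = (1 − 1/5) × 7² / 16 = 0.8 × 49 / 16 = 2.45 dB.
Output = 11 − 2.45 = 8.55 dBV.

8.55 dBV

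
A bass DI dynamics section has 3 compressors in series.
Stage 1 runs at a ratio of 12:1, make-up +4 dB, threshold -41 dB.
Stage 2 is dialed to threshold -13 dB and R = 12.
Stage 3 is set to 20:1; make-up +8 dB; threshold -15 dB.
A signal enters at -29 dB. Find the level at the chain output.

Stage 1: -29 dB is 12 dB over -41 dB; at 12:1 that becomes 1 dB over, giving -40 dB; +4 dB make-up → -36 dB.
Stage 2: -36 dB ≤ -13 dB, so stage 2 doesn't engage; output -36 dB.
Stage 3: -36 dB is at or below the -15 dB threshold — no compression; make-up brings it to -28 dB.

-28 dB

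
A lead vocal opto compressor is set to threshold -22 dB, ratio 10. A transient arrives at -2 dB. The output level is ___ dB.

-20 dB

Overshoot: -2 − (-22) = 20 dB.
The 20 dB excess becomes 2 dB after 10:1 reduction.
That puts the output at -20 dB.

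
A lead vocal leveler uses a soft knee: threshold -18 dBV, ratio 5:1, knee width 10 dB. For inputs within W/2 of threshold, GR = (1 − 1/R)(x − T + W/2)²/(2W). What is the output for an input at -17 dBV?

x − T + W/2 = -17 − (-18) + 5 = 6.
GR = (1 − 1/5) × 6² / 20 = 0.8 × 36 / 20 = 1.44 dB.
Output = -17 − 1.44 = -18.44 dBV.

-18.44 dBV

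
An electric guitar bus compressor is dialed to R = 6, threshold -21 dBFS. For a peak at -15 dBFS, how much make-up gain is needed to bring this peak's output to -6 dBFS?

Overshoot 6 dB → 6/6 = 1 dB after compression, so the compressed level is -21 + 1 = -20 dBFS.
Make-up = target − compressed = -6 − (-20) = 14 dB.

14 dB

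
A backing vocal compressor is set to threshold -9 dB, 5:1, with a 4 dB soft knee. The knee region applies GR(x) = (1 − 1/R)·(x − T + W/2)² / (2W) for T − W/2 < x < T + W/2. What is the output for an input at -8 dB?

x − T + W/2 = -8 − (-9) + 2 = 3.
GR = (1 − 1/5) × 3² / 8 = 0.8 × 9 / 8 = 0.9 dB.
Output = -8 − 0.9 = -8.9 dB.

-8.9 dB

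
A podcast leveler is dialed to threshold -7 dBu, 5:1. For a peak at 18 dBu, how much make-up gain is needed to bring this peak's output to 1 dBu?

3 dB

Overshoot 25 dB → 25/5 = 5 dB after compression, so the compressed level is -7 + 5 = -2 dBu.
Make-up = target − compressed = 1 − (-2) = 3 dB.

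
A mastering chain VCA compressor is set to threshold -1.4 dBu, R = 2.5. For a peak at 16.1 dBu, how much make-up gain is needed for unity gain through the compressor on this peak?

Overshoot 17.5 dB → 17.5/2.5 = 7 dB after compression, so the compressed level is -1.4 + 7 = 5.6 dBu.
Make-up = target − compressed = 16.1 − 5.6 = 10.5 dB.

10.5 dB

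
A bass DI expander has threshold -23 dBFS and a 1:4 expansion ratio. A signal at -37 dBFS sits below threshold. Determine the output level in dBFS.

-79 dBFS

The input is 14 dB below the -23 dBFS threshold.
A 1:4 expander multiplies undershoot by 4: 14 × 4 = 56 dB below threshold.
Output = -23 − 56 = -79 dBFS.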